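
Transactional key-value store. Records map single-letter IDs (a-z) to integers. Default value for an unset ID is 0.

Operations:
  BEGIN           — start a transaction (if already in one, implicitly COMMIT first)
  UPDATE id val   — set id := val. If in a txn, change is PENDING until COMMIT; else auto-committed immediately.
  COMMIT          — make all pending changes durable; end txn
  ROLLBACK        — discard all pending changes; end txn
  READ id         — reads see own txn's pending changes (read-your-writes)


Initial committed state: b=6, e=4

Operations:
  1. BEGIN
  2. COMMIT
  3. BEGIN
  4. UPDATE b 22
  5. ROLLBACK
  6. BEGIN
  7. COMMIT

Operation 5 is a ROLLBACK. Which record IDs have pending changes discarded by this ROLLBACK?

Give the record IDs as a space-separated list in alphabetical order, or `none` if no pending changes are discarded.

Initial committed: {b=6, e=4}
Op 1: BEGIN: in_txn=True, pending={}
Op 2: COMMIT: merged [] into committed; committed now {b=6, e=4}
Op 3: BEGIN: in_txn=True, pending={}
Op 4: UPDATE b=22 (pending; pending now {b=22})
Op 5: ROLLBACK: discarded pending ['b']; in_txn=False
Op 6: BEGIN: in_txn=True, pending={}
Op 7: COMMIT: merged [] into committed; committed now {b=6, e=4}
ROLLBACK at op 5 discards: ['b']

Answer: b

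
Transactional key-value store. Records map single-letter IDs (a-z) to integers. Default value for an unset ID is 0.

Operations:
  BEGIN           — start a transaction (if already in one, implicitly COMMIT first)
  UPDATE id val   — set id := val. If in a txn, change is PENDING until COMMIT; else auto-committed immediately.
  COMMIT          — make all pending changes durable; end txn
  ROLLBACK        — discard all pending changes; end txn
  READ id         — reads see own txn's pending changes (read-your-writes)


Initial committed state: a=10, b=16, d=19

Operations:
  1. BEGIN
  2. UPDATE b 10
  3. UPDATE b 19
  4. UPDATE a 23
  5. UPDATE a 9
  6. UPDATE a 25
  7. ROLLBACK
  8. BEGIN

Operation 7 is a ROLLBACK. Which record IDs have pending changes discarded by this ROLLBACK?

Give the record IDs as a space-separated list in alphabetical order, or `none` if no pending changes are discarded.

Initial committed: {a=10, b=16, d=19}
Op 1: BEGIN: in_txn=True, pending={}
Op 2: UPDATE b=10 (pending; pending now {b=10})
Op 3: UPDATE b=19 (pending; pending now {b=19})
Op 4: UPDATE a=23 (pending; pending now {a=23, b=19})
Op 5: UPDATE a=9 (pending; pending now {a=9, b=19})
Op 6: UPDATE a=25 (pending; pending now {a=25, b=19})
Op 7: ROLLBACK: discarded pending ['a', 'b']; in_txn=False
Op 8: BEGIN: in_txn=True, pending={}
ROLLBACK at op 7 discards: ['a', 'b']

Answer: a b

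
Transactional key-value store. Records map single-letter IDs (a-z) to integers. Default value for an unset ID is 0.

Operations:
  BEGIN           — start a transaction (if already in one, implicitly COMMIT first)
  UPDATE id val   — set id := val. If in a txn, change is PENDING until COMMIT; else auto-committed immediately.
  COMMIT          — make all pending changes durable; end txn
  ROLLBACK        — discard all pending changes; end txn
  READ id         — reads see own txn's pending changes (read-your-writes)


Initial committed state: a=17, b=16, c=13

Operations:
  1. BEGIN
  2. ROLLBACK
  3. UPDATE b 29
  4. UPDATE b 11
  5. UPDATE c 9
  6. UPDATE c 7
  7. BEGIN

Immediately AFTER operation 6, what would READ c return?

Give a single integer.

Answer: 7

Derivation:
Initial committed: {a=17, b=16, c=13}
Op 1: BEGIN: in_txn=True, pending={}
Op 2: ROLLBACK: discarded pending []; in_txn=False
Op 3: UPDATE b=29 (auto-commit; committed b=29)
Op 4: UPDATE b=11 (auto-commit; committed b=11)
Op 5: UPDATE c=9 (auto-commit; committed c=9)
Op 6: UPDATE c=7 (auto-commit; committed c=7)
After op 6: visible(c) = 7 (pending={}, committed={a=17, b=11, c=7})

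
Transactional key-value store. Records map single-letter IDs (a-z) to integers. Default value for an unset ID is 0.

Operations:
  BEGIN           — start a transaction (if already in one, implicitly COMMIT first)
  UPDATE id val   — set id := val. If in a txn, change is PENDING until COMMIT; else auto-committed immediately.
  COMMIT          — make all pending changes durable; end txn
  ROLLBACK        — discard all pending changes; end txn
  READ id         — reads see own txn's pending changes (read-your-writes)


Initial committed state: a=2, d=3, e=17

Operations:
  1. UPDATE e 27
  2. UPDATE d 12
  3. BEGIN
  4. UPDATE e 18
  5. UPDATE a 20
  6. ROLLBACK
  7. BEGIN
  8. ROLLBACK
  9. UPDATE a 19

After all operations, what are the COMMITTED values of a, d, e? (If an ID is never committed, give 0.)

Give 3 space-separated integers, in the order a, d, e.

Initial committed: {a=2, d=3, e=17}
Op 1: UPDATE e=27 (auto-commit; committed e=27)
Op 2: UPDATE d=12 (auto-commit; committed d=12)
Op 3: BEGIN: in_txn=True, pending={}
Op 4: UPDATE e=18 (pending; pending now {e=18})
Op 5: UPDATE a=20 (pending; pending now {a=20, e=18})
Op 6: ROLLBACK: discarded pending ['a', 'e']; in_txn=False
Op 7: BEGIN: in_txn=True, pending={}
Op 8: ROLLBACK: discarded pending []; in_txn=False
Op 9: UPDATE a=19 (auto-commit; committed a=19)
Final committed: {a=19, d=12, e=27}

Answer: 19 12 27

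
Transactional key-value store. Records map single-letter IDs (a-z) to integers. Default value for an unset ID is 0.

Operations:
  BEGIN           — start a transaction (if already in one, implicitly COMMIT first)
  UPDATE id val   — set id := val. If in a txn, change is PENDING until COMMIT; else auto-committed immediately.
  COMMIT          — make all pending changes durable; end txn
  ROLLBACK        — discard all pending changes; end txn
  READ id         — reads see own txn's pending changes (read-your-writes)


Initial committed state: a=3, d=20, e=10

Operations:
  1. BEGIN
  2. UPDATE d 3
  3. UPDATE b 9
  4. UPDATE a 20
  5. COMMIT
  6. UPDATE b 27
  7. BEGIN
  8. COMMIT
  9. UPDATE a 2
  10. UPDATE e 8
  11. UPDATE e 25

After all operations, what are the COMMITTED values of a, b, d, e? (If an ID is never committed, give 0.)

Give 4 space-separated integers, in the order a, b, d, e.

Answer: 2 27 3 25

Derivation:
Initial committed: {a=3, d=20, e=10}
Op 1: BEGIN: in_txn=True, pending={}
Op 2: UPDATE d=3 (pending; pending now {d=3})
Op 3: UPDATE b=9 (pending; pending now {b=9, d=3})
Op 4: UPDATE a=20 (pending; pending now {a=20, b=9, d=3})
Op 5: COMMIT: merged ['a', 'b', 'd'] into committed; committed now {a=20, b=9, d=3, e=10}
Op 6: UPDATE b=27 (auto-commit; committed b=27)
Op 7: BEGIN: in_txn=True, pending={}
Op 8: COMMIT: merged [] into committed; committed now {a=20, b=27, d=3, e=10}
Op 9: UPDATE a=2 (auto-commit; committed a=2)
Op 10: UPDATE e=8 (auto-commit; committed e=8)
Op 11: UPDATE e=25 (auto-commit; committed e=25)
Final committed: {a=2, b=27, d=3, e=25}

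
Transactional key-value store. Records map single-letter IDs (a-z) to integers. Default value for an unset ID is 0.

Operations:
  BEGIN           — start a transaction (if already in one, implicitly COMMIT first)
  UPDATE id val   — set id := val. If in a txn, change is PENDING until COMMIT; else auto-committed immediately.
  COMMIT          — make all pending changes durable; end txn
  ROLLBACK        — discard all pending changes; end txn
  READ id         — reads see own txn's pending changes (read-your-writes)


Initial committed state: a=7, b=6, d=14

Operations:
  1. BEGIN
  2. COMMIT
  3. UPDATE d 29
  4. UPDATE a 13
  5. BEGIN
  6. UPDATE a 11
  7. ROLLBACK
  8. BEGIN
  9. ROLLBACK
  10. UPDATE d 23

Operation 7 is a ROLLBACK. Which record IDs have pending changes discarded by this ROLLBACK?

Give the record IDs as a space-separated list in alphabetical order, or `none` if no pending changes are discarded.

Answer: a

Derivation:
Initial committed: {a=7, b=6, d=14}
Op 1: BEGIN: in_txn=True, pending={}
Op 2: COMMIT: merged [] into committed; committed now {a=7, b=6, d=14}
Op 3: UPDATE d=29 (auto-commit; committed d=29)
Op 4: UPDATE a=13 (auto-commit; committed a=13)
Op 5: BEGIN: in_txn=True, pending={}
Op 6: UPDATE a=11 (pending; pending now {a=11})
Op 7: ROLLBACK: discarded pending ['a']; in_txn=False
Op 8: BEGIN: in_txn=True, pending={}
Op 9: ROLLBACK: discarded pending []; in_txn=False
Op 10: UPDATE d=23 (auto-commit; committed d=23)
ROLLBACK at op 7 discards: ['a']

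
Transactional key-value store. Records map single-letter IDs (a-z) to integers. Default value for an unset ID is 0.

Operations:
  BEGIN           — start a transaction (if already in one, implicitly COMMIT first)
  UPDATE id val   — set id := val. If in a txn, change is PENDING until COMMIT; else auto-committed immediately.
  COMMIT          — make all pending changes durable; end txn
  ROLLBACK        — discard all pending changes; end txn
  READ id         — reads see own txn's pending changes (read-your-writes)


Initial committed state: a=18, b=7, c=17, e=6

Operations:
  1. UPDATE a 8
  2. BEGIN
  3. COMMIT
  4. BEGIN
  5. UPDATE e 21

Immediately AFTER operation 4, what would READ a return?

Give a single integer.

Answer: 8

Derivation:
Initial committed: {a=18, b=7, c=17, e=6}
Op 1: UPDATE a=8 (auto-commit; committed a=8)
Op 2: BEGIN: in_txn=True, pending={}
Op 3: COMMIT: merged [] into committed; committed now {a=8, b=7, c=17, e=6}
Op 4: BEGIN: in_txn=True, pending={}
After op 4: visible(a) = 8 (pending={}, committed={a=8, b=7, c=17, e=6})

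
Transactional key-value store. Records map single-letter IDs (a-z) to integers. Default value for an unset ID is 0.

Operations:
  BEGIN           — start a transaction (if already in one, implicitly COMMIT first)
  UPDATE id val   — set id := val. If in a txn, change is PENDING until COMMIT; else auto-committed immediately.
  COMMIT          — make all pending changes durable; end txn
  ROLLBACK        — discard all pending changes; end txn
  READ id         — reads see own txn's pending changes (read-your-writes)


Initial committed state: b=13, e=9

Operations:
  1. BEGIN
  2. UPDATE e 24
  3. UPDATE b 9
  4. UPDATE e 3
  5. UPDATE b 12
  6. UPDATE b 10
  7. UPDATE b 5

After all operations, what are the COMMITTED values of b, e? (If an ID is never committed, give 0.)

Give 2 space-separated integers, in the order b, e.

Initial committed: {b=13, e=9}
Op 1: BEGIN: in_txn=True, pending={}
Op 2: UPDATE e=24 (pending; pending now {e=24})
Op 3: UPDATE b=9 (pending; pending now {b=9, e=24})
Op 4: UPDATE e=3 (pending; pending now {b=9, e=3})
Op 5: UPDATE b=12 (pending; pending now {b=12, e=3})
Op 6: UPDATE b=10 (pending; pending now {b=10, e=3})
Op 7: UPDATE b=5 (pending; pending now {b=5, e=3})
Final committed: {b=13, e=9}

Answer: 13 9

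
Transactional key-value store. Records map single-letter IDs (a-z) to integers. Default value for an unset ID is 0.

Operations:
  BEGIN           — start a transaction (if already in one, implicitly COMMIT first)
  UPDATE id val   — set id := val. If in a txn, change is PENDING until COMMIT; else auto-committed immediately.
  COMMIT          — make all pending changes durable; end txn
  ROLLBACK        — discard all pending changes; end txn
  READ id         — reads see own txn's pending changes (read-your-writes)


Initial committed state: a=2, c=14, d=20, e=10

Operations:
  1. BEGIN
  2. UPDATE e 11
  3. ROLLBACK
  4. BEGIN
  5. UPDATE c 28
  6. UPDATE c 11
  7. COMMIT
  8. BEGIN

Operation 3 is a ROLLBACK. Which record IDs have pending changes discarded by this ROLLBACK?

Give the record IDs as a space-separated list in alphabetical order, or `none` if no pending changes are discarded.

Initial committed: {a=2, c=14, d=20, e=10}
Op 1: BEGIN: in_txn=True, pending={}
Op 2: UPDATE e=11 (pending; pending now {e=11})
Op 3: ROLLBACK: discarded pending ['e']; in_txn=False
Op 4: BEGIN: in_txn=True, pending={}
Op 5: UPDATE c=28 (pending; pending now {c=28})
Op 6: UPDATE c=11 (pending; pending now {c=11})
Op 7: COMMIT: merged ['c'] into committed; committed now {a=2, c=11, d=20, e=10}
Op 8: BEGIN: in_txn=True, pending={}
ROLLBACK at op 3 discards: ['e']

Answer: e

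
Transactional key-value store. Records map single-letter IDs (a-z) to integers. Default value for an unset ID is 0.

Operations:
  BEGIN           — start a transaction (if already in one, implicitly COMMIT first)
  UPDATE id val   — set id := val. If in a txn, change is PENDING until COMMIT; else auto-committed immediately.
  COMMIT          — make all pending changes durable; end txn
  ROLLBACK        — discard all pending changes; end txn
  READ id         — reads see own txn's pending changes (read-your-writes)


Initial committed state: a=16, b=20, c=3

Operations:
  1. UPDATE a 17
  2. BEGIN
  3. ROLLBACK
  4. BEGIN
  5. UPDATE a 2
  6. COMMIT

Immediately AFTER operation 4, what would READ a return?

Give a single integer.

Initial committed: {a=16, b=20, c=3}
Op 1: UPDATE a=17 (auto-commit; committed a=17)
Op 2: BEGIN: in_txn=True, pending={}
Op 3: ROLLBACK: discarded pending []; in_txn=False
Op 4: BEGIN: in_txn=True, pending={}
After op 4: visible(a) = 17 (pending={}, committed={a=17, b=20, c=3})

Answer: 17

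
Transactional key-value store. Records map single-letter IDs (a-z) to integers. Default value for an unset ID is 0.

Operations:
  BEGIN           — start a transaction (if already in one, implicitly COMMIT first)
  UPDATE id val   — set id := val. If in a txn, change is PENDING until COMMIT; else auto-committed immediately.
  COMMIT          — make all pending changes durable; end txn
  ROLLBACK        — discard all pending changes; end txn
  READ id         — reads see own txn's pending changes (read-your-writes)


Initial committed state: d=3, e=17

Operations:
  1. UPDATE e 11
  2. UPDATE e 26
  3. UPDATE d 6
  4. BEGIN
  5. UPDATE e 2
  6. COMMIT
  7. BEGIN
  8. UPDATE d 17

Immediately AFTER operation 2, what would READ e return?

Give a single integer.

Answer: 26

Derivation:
Initial committed: {d=3, e=17}
Op 1: UPDATE e=11 (auto-commit; committed e=11)
Op 2: UPDATE e=26 (auto-commit; committed e=26)
After op 2: visible(e) = 26 (pending={}, committed={d=3, e=26})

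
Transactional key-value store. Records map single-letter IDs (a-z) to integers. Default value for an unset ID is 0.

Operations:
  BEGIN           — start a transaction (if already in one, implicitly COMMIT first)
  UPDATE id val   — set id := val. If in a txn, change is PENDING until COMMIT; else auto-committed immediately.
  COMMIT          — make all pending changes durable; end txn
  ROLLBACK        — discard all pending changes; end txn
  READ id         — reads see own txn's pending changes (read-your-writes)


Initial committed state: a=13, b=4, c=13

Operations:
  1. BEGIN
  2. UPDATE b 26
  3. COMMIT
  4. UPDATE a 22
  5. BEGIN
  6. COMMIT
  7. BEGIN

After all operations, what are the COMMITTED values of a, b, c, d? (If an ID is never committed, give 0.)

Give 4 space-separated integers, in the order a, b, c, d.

Answer: 22 26 13 0

Derivation:
Initial committed: {a=13, b=4, c=13}
Op 1: BEGIN: in_txn=True, pending={}
Op 2: UPDATE b=26 (pending; pending now {b=26})
Op 3: COMMIT: merged ['b'] into committed; committed now {a=13, b=26, c=13}
Op 4: UPDATE a=22 (auto-commit; committed a=22)
Op 5: BEGIN: in_txn=True, pending={}
Op 6: COMMIT: merged [] into committed; committed now {a=22, b=26, c=13}
Op 7: BEGIN: in_txn=True, pending={}
Final committed: {a=22, b=26, c=13}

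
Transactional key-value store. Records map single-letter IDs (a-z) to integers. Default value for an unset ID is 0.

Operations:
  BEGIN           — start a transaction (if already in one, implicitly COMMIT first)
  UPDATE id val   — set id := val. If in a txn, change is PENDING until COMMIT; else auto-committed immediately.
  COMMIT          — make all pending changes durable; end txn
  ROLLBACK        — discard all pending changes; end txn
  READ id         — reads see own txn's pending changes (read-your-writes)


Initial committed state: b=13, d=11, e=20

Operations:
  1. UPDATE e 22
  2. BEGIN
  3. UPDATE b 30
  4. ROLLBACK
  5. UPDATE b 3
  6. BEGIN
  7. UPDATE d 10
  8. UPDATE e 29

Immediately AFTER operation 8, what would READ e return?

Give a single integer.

Answer: 29

Derivation:
Initial committed: {b=13, d=11, e=20}
Op 1: UPDATE e=22 (auto-commit; committed e=22)
Op 2: BEGIN: in_txn=True, pending={}
Op 3: UPDATE b=30 (pending; pending now {b=30})
Op 4: ROLLBACK: discarded pending ['b']; in_txn=False
Op 5: UPDATE b=3 (auto-commit; committed b=3)
Op 6: BEGIN: in_txn=True, pending={}
Op 7: UPDATE d=10 (pending; pending now {d=10})
Op 8: UPDATE e=29 (pending; pending now {d=10, e=29})
After op 8: visible(e) = 29 (pending={d=10, e=29}, committed={b=3, d=11, e=22})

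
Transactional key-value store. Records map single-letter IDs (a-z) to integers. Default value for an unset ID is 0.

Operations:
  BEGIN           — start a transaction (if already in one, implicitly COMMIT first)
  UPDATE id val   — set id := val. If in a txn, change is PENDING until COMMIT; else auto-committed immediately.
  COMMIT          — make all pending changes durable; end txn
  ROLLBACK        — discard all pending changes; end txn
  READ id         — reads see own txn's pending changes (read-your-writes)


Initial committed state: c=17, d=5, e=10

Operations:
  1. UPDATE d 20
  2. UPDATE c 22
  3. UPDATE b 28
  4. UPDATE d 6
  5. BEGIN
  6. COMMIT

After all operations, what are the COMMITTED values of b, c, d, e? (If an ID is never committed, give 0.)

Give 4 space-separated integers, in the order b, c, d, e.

Answer: 28 22 6 10

Derivation:
Initial committed: {c=17, d=5, e=10}
Op 1: UPDATE d=20 (auto-commit; committed d=20)
Op 2: UPDATE c=22 (auto-commit; committed c=22)
Op 3: UPDATE b=28 (auto-commit; committed b=28)
Op 4: UPDATE d=6 (auto-commit; committed d=6)
Op 5: BEGIN: in_txn=True, pending={}
Op 6: COMMIT: merged [] into committed; committed now {b=28, c=22, d=6, e=10}
Final committed: {b=28, c=22, d=6, e=10}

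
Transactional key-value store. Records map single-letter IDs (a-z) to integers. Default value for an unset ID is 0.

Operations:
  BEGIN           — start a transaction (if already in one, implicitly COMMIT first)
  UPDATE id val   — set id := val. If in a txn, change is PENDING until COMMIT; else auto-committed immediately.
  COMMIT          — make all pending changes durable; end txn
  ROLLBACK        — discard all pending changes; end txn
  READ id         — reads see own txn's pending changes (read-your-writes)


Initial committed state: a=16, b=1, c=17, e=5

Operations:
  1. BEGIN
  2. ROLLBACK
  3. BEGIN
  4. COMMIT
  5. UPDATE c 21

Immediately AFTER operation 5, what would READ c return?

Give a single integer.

Answer: 21

Derivation:
Initial committed: {a=16, b=1, c=17, e=5}
Op 1: BEGIN: in_txn=True, pending={}
Op 2: ROLLBACK: discarded pending []; in_txn=False
Op 3: BEGIN: in_txn=True, pending={}
Op 4: COMMIT: merged [] into committed; committed now {a=16, b=1, c=17, e=5}
Op 5: UPDATE c=21 (auto-commit; committed c=21)
After op 5: visible(c) = 21 (pending={}, committed={a=16, b=1, c=21, e=5})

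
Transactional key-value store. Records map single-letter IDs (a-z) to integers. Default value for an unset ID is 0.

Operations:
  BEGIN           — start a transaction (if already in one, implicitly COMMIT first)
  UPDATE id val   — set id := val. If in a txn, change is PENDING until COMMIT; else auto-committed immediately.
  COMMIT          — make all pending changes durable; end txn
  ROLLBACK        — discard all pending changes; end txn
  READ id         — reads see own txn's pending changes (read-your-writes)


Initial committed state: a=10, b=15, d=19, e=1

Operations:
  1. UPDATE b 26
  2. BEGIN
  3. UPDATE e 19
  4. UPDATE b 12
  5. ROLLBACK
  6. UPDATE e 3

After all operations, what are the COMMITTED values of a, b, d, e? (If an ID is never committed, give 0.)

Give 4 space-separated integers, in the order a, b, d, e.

Answer: 10 26 19 3

Derivation:
Initial committed: {a=10, b=15, d=19, e=1}
Op 1: UPDATE b=26 (auto-commit; committed b=26)
Op 2: BEGIN: in_txn=True, pending={}
Op 3: UPDATE e=19 (pending; pending now {e=19})
Op 4: UPDATE b=12 (pending; pending now {b=12, e=19})
Op 5: ROLLBACK: discarded pending ['b', 'e']; in_txn=False
Op 6: UPDATE e=3 (auto-commit; committed e=3)
Final committed: {a=10, b=26, d=19, e=3}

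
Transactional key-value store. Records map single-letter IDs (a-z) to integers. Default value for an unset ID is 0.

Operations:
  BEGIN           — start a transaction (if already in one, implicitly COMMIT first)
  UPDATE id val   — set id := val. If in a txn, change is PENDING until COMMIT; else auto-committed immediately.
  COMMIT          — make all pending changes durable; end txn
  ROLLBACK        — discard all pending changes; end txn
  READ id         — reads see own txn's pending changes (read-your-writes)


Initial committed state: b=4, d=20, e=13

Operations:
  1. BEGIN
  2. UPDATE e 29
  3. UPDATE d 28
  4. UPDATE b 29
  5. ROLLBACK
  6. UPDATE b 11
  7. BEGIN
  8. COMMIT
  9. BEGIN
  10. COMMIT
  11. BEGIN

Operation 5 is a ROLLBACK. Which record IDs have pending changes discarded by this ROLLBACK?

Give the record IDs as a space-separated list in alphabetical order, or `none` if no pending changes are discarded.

Answer: b d e

Derivation:
Initial committed: {b=4, d=20, e=13}
Op 1: BEGIN: in_txn=True, pending={}
Op 2: UPDATE e=29 (pending; pending now {e=29})
Op 3: UPDATE d=28 (pending; pending now {d=28, e=29})
Op 4: UPDATE b=29 (pending; pending now {b=29, d=28, e=29})
Op 5: ROLLBACK: discarded pending ['b', 'd', 'e']; in_txn=False
Op 6: UPDATE b=11 (auto-commit; committed b=11)
Op 7: BEGIN: in_txn=True, pending={}
Op 8: COMMIT: merged [] into committed; committed now {b=11, d=20, e=13}
Op 9: BEGIN: in_txn=True, pending={}
Op 10: COMMIT: merged [] into committed; committed now {b=11, d=20, e=13}
Op 11: BEGIN: in_txn=True, pending={}
ROLLBACK at op 5 discards: ['b', 'd', 'e']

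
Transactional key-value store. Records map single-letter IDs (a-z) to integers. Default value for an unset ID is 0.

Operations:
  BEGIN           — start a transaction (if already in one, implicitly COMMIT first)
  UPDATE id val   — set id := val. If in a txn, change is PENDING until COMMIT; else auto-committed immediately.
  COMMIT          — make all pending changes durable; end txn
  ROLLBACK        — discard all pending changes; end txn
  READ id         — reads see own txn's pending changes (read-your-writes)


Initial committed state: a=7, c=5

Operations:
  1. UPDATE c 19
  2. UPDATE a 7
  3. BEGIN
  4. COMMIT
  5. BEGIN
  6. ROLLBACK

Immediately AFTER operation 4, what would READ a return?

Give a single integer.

Answer: 7

Derivation:
Initial committed: {a=7, c=5}
Op 1: UPDATE c=19 (auto-commit; committed c=19)
Op 2: UPDATE a=7 (auto-commit; committed a=7)
Op 3: BEGIN: in_txn=True, pending={}
Op 4: COMMIT: merged [] into committed; committed now {a=7, c=19}
After op 4: visible(a) = 7 (pending={}, committed={a=7, c=19})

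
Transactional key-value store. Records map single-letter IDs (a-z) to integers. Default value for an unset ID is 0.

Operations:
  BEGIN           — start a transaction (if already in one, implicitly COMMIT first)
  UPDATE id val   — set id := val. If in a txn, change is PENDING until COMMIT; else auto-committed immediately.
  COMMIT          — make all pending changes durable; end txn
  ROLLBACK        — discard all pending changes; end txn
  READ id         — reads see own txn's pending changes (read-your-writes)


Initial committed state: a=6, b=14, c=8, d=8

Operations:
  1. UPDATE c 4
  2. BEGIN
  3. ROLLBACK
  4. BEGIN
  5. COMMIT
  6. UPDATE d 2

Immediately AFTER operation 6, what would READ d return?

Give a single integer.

Answer: 2

Derivation:
Initial committed: {a=6, b=14, c=8, d=8}
Op 1: UPDATE c=4 (auto-commit; committed c=4)
Op 2: BEGIN: in_txn=True, pending={}
Op 3: ROLLBACK: discarded pending []; in_txn=False
Op 4: BEGIN: in_txn=True, pending={}
Op 5: COMMIT: merged [] into committed; committed now {a=6, b=14, c=4, d=8}
Op 6: UPDATE d=2 (auto-commit; committed d=2)
After op 6: visible(d) = 2 (pending={}, committed={a=6, b=14, c=4, d=2})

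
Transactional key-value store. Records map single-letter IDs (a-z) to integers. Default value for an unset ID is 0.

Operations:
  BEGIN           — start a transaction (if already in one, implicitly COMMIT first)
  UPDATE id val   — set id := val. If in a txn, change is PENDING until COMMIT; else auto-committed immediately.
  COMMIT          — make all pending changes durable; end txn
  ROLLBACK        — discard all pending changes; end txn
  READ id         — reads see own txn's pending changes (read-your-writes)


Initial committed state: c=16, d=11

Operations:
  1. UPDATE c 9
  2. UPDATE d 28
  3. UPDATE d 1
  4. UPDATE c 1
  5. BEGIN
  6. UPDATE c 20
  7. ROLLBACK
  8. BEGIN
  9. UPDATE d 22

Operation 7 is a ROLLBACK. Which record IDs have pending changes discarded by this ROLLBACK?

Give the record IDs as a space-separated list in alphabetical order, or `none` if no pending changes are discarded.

Initial committed: {c=16, d=11}
Op 1: UPDATE c=9 (auto-commit; committed c=9)
Op 2: UPDATE d=28 (auto-commit; committed d=28)
Op 3: UPDATE d=1 (auto-commit; committed d=1)
Op 4: UPDATE c=1 (auto-commit; committed c=1)
Op 5: BEGIN: in_txn=True, pending={}
Op 6: UPDATE c=20 (pending; pending now {c=20})
Op 7: ROLLBACK: discarded pending ['c']; in_txn=False
Op 8: BEGIN: in_txn=True, pending={}
Op 9: UPDATE d=22 (pending; pending now {d=22})
ROLLBACK at op 7 discards: ['c']

Answer: c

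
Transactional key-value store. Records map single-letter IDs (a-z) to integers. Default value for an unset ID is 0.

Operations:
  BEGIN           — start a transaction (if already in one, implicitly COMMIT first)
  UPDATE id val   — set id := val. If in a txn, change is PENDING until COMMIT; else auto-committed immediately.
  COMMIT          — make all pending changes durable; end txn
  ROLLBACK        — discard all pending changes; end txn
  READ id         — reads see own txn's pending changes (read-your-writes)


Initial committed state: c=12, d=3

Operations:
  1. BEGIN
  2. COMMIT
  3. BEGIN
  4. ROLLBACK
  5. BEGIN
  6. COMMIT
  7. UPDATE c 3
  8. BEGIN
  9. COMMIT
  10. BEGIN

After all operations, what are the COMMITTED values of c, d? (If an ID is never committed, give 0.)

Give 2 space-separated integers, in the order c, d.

Answer: 3 3

Derivation:
Initial committed: {c=12, d=3}
Op 1: BEGIN: in_txn=True, pending={}
Op 2: COMMIT: merged [] into committed; committed now {c=12, d=3}
Op 3: BEGIN: in_txn=True, pending={}
Op 4: ROLLBACK: discarded pending []; in_txn=False
Op 5: BEGIN: in_txn=True, pending={}
Op 6: COMMIT: merged [] into committed; committed now {c=12, d=3}
Op 7: UPDATE c=3 (auto-commit; committed c=3)
Op 8: BEGIN: in_txn=True, pending={}
Op 9: COMMIT: merged [] into committed; committed now {c=3, d=3}
Op 10: BEGIN: in_txn=True, pending={}
Final committed: {c=3, d=3}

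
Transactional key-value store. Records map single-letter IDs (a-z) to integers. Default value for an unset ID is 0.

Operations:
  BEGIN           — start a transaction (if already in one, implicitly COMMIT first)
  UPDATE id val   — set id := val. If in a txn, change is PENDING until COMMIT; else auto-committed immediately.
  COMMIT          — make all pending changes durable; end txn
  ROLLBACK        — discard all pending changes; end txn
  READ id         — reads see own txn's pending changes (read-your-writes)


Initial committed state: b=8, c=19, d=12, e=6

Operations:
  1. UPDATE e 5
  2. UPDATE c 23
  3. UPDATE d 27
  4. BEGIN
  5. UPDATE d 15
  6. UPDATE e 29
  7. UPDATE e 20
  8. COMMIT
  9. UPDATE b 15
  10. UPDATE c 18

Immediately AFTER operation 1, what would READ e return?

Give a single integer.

Answer: 5

Derivation:
Initial committed: {b=8, c=19, d=12, e=6}
Op 1: UPDATE e=5 (auto-commit; committed e=5)
After op 1: visible(e) = 5 (pending={}, committed={b=8, c=19, d=12, e=5})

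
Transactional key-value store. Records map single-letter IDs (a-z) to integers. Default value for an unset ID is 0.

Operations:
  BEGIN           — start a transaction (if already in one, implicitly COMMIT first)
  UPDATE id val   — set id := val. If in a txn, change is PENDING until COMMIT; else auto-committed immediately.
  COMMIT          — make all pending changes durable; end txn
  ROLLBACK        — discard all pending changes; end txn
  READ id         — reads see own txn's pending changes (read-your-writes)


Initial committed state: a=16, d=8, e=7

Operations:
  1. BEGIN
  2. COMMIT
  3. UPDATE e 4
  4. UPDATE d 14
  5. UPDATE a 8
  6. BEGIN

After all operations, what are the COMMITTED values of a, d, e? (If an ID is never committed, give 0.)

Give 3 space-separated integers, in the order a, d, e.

Initial committed: {a=16, d=8, e=7}
Op 1: BEGIN: in_txn=True, pending={}
Op 2: COMMIT: merged [] into committed; committed now {a=16, d=8, e=7}
Op 3: UPDATE e=4 (auto-commit; committed e=4)
Op 4: UPDATE d=14 (auto-commit; committed d=14)
Op 5: UPDATE a=8 (auto-commit; committed a=8)
Op 6: BEGIN: in_txn=True, pending={}
Final committed: {a=8, d=14, e=4}

Answer: 8 14 4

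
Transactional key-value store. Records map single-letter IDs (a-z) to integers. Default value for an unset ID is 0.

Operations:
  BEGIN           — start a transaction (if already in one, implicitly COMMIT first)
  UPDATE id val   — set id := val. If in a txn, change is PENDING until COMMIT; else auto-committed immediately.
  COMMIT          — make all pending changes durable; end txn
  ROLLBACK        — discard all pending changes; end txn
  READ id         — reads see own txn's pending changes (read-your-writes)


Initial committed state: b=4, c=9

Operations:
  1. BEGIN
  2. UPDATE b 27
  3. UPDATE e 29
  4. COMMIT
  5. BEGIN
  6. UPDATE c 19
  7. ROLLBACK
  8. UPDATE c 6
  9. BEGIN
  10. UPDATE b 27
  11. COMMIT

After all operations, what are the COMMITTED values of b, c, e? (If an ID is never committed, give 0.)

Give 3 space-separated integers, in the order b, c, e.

Initial committed: {b=4, c=9}
Op 1: BEGIN: in_txn=True, pending={}
Op 2: UPDATE b=27 (pending; pending now {b=27})
Op 3: UPDATE e=29 (pending; pending now {b=27, e=29})
Op 4: COMMIT: merged ['b', 'e'] into committed; committed now {b=27, c=9, e=29}
Op 5: BEGIN: in_txn=True, pending={}
Op 6: UPDATE c=19 (pending; pending now {c=19})
Op 7: ROLLBACK: discarded pending ['c']; in_txn=False
Op 8: UPDATE c=6 (auto-commit; committed c=6)
Op 9: BEGIN: in_txn=True, pending={}
Op 10: UPDATE b=27 (pending; pending now {b=27})
Op 11: COMMIT: merged ['b'] into committed; committed now {b=27, c=6, e=29}
Final committed: {b=27, c=6, e=29}

Answer: 27 6 29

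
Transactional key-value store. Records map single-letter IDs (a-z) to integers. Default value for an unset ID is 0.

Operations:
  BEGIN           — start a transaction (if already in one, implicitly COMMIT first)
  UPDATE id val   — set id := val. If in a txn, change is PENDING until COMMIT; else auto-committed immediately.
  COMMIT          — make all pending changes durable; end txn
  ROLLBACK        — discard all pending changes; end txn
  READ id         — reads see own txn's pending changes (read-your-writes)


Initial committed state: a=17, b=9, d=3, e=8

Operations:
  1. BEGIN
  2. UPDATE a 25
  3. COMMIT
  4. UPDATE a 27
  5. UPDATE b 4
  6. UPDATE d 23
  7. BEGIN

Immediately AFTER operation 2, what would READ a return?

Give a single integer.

Initial committed: {a=17, b=9, d=3, e=8}
Op 1: BEGIN: in_txn=True, pending={}
Op 2: UPDATE a=25 (pending; pending now {a=25})
After op 2: visible(a) = 25 (pending={a=25}, committed={a=17, b=9, d=3, e=8})

Answer: 25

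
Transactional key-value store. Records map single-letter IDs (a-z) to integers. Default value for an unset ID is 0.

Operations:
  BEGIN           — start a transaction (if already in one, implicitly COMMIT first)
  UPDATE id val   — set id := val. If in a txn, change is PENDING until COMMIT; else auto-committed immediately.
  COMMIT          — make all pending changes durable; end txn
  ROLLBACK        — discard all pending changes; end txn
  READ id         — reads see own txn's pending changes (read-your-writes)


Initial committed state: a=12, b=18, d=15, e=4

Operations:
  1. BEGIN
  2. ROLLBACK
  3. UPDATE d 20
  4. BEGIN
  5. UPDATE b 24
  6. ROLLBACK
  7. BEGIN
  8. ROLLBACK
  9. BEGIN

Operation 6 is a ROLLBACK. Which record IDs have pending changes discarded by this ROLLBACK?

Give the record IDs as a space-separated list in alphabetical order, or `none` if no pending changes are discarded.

Initial committed: {a=12, b=18, d=15, e=4}
Op 1: BEGIN: in_txn=True, pending={}
Op 2: ROLLBACK: discarded pending []; in_txn=False
Op 3: UPDATE d=20 (auto-commit; committed d=20)
Op 4: BEGIN: in_txn=True, pending={}
Op 5: UPDATE b=24 (pending; pending now {b=24})
Op 6: ROLLBACK: discarded pending ['b']; in_txn=False
Op 7: BEGIN: in_txn=True, pending={}
Op 8: ROLLBACK: discarded pending []; in_txn=False
Op 9: BEGIN: in_txn=True, pending={}
ROLLBACK at op 6 discards: ['b']

Answer: b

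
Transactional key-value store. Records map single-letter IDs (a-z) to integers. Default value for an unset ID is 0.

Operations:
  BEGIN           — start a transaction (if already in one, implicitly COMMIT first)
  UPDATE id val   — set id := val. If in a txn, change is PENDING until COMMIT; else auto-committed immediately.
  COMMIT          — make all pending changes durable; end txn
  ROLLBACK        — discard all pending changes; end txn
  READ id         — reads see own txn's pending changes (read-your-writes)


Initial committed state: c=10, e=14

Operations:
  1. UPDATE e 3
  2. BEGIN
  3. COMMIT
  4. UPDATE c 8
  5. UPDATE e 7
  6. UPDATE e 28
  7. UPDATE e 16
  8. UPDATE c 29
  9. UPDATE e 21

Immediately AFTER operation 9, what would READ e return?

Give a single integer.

Initial committed: {c=10, e=14}
Op 1: UPDATE e=3 (auto-commit; committed e=3)
Op 2: BEGIN: in_txn=True, pending={}
Op 3: COMMIT: merged [] into committed; committed now {c=10, e=3}
Op 4: UPDATE c=8 (auto-commit; committed c=8)
Op 5: UPDATE e=7 (auto-commit; committed e=7)
Op 6: UPDATE e=28 (auto-commit; committed e=28)
Op 7: UPDATE e=16 (auto-commit; committed e=16)
Op 8: UPDATE c=29 (auto-commit; committed c=29)
Op 9: UPDATE e=21 (auto-commit; committed e=21)
After op 9: visible(e) = 21 (pending={}, committed={c=29, e=21})

Answer: 21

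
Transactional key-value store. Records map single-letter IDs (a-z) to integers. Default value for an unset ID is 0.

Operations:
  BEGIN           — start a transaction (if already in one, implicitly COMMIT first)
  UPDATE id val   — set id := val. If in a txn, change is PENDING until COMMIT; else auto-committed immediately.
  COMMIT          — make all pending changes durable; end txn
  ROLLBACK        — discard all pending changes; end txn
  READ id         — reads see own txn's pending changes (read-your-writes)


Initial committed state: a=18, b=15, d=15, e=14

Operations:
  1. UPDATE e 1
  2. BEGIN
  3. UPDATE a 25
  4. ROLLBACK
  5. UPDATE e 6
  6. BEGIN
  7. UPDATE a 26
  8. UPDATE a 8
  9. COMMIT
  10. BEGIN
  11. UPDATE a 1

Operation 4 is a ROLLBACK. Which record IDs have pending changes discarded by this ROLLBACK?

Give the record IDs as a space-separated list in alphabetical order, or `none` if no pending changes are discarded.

Answer: a

Derivation:
Initial committed: {a=18, b=15, d=15, e=14}
Op 1: UPDATE e=1 (auto-commit; committed e=1)
Op 2: BEGIN: in_txn=True, pending={}
Op 3: UPDATE a=25 (pending; pending now {a=25})
Op 4: ROLLBACK: discarded pending ['a']; in_txn=False
Op 5: UPDATE e=6 (auto-commit; committed e=6)
Op 6: BEGIN: in_txn=True, pending={}
Op 7: UPDATE a=26 (pending; pending now {a=26})
Op 8: UPDATE a=8 (pending; pending now {a=8})
Op 9: COMMIT: merged ['a'] into committed; committed now {a=8, b=15, d=15, e=6}
Op 10: BEGIN: in_txn=True, pending={}
Op 11: UPDATE a=1 (pending; pending now {a=1})
ROLLBACK at op 4 discards: ['a']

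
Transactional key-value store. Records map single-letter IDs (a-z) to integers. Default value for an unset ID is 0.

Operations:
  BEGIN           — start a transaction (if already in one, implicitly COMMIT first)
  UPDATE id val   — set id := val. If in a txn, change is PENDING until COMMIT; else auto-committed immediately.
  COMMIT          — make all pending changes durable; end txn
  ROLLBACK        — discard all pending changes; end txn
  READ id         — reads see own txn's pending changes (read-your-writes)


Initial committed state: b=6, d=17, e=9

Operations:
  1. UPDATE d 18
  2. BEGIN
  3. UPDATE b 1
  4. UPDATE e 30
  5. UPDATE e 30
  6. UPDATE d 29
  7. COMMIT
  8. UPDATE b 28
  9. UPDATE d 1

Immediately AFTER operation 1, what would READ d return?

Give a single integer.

Initial committed: {b=6, d=17, e=9}
Op 1: UPDATE d=18 (auto-commit; committed d=18)
After op 1: visible(d) = 18 (pending={}, committed={b=6, d=18, e=9})

Answer: 18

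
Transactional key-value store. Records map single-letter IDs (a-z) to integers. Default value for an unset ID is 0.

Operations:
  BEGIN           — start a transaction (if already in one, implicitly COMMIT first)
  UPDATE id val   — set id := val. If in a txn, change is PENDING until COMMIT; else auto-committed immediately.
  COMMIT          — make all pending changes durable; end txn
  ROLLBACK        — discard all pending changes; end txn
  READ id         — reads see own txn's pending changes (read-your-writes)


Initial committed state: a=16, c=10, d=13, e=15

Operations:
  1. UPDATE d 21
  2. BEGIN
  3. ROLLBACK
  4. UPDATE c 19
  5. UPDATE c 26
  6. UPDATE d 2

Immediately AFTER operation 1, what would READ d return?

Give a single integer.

Initial committed: {a=16, c=10, d=13, e=15}
Op 1: UPDATE d=21 (auto-commit; committed d=21)
After op 1: visible(d) = 21 (pending={}, committed={a=16, c=10, d=21, e=15})

Answer: 21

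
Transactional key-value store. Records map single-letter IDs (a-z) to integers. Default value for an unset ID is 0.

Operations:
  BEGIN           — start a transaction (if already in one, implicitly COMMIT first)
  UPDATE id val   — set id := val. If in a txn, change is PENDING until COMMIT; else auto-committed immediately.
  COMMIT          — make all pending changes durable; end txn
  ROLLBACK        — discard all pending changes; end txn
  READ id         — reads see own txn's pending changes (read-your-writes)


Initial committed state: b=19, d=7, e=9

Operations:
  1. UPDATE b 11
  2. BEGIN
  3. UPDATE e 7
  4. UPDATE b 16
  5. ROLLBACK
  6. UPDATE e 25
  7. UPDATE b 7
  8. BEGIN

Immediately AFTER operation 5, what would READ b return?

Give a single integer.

Answer: 11

Derivation:
Initial committed: {b=19, d=7, e=9}
Op 1: UPDATE b=11 (auto-commit; committed b=11)
Op 2: BEGIN: in_txn=True, pending={}
Op 3: UPDATE e=7 (pending; pending now {e=7})
Op 4: UPDATE b=16 (pending; pending now {b=16, e=7})
Op 5: ROLLBACK: discarded pending ['b', 'e']; in_txn=False
After op 5: visible(b) = 11 (pending={}, committed={b=11, d=7, e=9})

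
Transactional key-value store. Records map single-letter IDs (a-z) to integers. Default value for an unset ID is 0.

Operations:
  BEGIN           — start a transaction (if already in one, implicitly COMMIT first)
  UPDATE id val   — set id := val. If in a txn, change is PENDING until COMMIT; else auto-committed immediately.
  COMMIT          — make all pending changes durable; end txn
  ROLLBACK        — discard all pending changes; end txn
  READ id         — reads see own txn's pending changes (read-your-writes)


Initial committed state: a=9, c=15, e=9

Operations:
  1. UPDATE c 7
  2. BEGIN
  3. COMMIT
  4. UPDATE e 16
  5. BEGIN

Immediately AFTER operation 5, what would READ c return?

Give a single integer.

Initial committed: {a=9, c=15, e=9}
Op 1: UPDATE c=7 (auto-commit; committed c=7)
Op 2: BEGIN: in_txn=True, pending={}
Op 3: COMMIT: merged [] into committed; committed now {a=9, c=7, e=9}
Op 4: UPDATE e=16 (auto-commit; committed e=16)
Op 5: BEGIN: in_txn=True, pending={}
After op 5: visible(c) = 7 (pending={}, committed={a=9, c=7, e=16})

Answer: 7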